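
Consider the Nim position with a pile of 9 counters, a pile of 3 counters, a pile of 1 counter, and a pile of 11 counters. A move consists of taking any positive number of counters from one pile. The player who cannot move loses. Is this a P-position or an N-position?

Compute the nim-sum pairwise:
9 ^ 3 = 10
10 ^ 1 = 11
11 ^ 11 = 0
The nim-sum is 0, so this is a P-position: the player to move is in a losing position under optimal play.

P-position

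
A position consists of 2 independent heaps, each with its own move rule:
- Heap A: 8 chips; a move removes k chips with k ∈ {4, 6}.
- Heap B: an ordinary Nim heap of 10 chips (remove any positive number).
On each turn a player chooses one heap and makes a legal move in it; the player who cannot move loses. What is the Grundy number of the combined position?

8

Grundy values for heap A (subtraction set {4, 6}):
g(0) = mex{} = 0
g(1) = mex{} = 0
g(2) = mex{} = 0
g(3) = mex{} = 0
g(4) = mex{0} = 1
g(5) = mex{0} = 1
g(6) = mex{0} = 1
g(7) = mex{0} = 1
g(8) = mex{0,1} = 2
So g(8) = 2.
Heap B is a plain Nim heap of size 10, so its Grundy value is 10.
The value of a disjunctive sum is the nim-sum of the parts.
Combined value = 2 ⊕ 10 = 8.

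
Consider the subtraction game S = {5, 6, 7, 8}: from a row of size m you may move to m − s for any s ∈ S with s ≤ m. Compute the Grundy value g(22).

1

Compute g(0), g(1), … for moves {5, 6, 7, 8}:
k:     0  1  2  3  4  5  6  7  8  9 10 11 12 13 14 15 16 17 18 19 20 21 22
g(k):  0  0  0  0  0  1  1  1  1  1  2  2  2  0  0  0  0  0  1  1  1  1  1
So g(22) = 1.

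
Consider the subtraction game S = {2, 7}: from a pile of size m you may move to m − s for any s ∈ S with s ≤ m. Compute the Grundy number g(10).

Build the Grundy sequence with g(k) = mex{g(k−s) : s ∈ {2, 7}, s ≤ k}:
g(0) = mex{} = 0
g(1) = mex{} = 0
g(2) = mex{0} = 1
g(3) = mex{0} = 1
g(4) = mex{1} = 0
g(5) = mex{1} = 0
g(6) = mex{0} = 1
g(7) = mex{0} = 1
g(8) = mex{0,1} = 2
g(9) = mex{1} = 0
g(10) = mex{1,2} = 0
So g(10) = 0.

0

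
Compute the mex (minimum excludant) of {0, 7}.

1

0 is in the set but 1 is not, so the mex is 1.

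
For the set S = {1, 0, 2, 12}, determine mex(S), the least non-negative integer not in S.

The values 0, 1, 2 are all present; 3 is the first non-negative integer missing from the set.

3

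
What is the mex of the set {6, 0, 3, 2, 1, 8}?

The values 0, 1, 2, 3 are all present; 4 is the first non-negative integer missing from the set.

4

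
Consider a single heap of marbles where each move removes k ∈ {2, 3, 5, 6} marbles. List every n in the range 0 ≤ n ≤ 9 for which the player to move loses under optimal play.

Build the Grundy sequence with g(k) = mex{g(k−s) : s ∈ {2, 3, 5, 6}, s ≤ k}:
k:     0  1  2  3  4  5  6  7  8  9
g(k):  0  0  1  1  2  2  3  3  0  0
The P-positions (g = 0) in 0..9 are 0, 1, 8, 9.

0, 1, 8, 9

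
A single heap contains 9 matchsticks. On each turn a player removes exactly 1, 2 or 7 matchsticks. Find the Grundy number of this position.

0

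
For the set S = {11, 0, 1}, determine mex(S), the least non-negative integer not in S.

The values 0, 1 are all present; 2 is the first non-negative integer missing from the set.

2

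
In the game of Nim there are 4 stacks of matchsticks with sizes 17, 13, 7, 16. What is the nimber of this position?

Nim-sum: 17 XOR 13 XOR 7 XOR 16 = 11.

11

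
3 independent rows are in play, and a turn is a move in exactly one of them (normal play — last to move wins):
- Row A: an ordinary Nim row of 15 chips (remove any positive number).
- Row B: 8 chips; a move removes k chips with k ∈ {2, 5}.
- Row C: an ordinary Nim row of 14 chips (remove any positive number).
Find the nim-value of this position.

Row A is a plain Nim row of size 15, so its Grundy value is 15.
For row B, compute g(0), g(1), … with moves {2, 5}:
g(0) = mex{} = 0
g(1) = mex{} = 0
g(2) = mex{0} = 1
g(3) = mex{0} = 1
g(4) = mex{1} = 0
g(5) = mex{0,1} = 2
g(6) = mex{0} = 1
g(7) = mex{1,2} = 0
g(8) = mex{1} = 0
So g(8) = 0.
Row C is a plain Nim row of size 14, so its Grundy value is 14.
By the Sprague-Grundy theorem, the Grundy value of a sum of independent games is the XOR of the component values.
Combined value = 15 ⊕ 0 ⊕ 14 = 1.

1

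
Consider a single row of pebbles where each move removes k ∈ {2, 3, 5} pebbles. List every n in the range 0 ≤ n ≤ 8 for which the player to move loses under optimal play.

0, 1, 7, 8

Grundy values for subtraction set {2, 3, 5}:
k:     0  1  2  3  4  5  6  7  8
g(k):  0  0  1  1  2  2  3  0  0
The P-positions (g = 0) in 0..8 are 0, 1, 7, 8.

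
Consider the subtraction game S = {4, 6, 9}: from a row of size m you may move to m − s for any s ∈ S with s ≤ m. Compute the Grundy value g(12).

3

Build the Grundy sequence with g(k) = mex{g(k−s) : s ∈ {4, 6, 9}, s ≤ k}:
g(0) = mex{} = 0
g(1) = mex{} = 0
g(2) = mex{} = 0
g(3) = mex{} = 0
g(4) = mex{0} = 1
g(5) = mex{0} = 1
g(6) = mex{0} = 1
g(7) = mex{0} = 1
g(8) = mex{0,1} = 2
g(9) = mex{0,1} = 2
g(10) = mex{0,1} = 2
g(11) = mex{0,1} = 2
g(12) = mex{0,1,2} = 3
So g(12) = 3.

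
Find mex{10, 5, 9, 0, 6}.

1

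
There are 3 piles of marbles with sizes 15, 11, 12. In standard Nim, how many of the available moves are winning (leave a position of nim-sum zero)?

3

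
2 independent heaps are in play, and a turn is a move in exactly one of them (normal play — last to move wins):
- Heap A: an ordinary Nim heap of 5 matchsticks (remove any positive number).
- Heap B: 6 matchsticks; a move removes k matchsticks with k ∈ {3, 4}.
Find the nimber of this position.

Heap A is a plain Nim heap of size 5, so its Grundy value is 5.
For heap B, compute g(0), g(1), … with moves {3, 4}:
g(0) = mex{} = 0
g(1) = mex{} = 0
g(2) = mex{} = 0
g(3) = mex{0} = 1
g(4) = mex{0} = 1
g(5) = mex{0} = 1
g(6) = mex{0,1} = 2
So g(6) = 2.
The value of a disjunctive sum is the nim-sum of the parts.
Combined value = 5 ⊕ 2 = 7.

7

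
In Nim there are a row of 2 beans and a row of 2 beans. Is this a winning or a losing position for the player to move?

Losing position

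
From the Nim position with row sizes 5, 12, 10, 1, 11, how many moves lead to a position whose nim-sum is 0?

Compute the nim-sum pairwise:
5 XOR 12 = 9
9 XOR 10 = 3
3 XOR 1 = 2
2 XOR 11 = 9
The overall nim-sum is X = 9. A row of size p has a winning move iff p XOR X < p (reduce it to p XOR X).
  5: 5 XOR 9 = 12 ≥ 5 — no move.
  12: 12 XOR 9 = 5 < 12 — winning move (to 5).
  10: 10 XOR 9 = 3 < 10 — winning move (to 3).
  1: 1 XOR 9 = 8 ≥ 1 — no move.
  11: 11 XOR 9 = 2 < 11 — winning move (to 2).
That gives 3 winning moves.

3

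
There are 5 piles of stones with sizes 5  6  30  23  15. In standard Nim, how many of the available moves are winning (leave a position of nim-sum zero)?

5

Bitwise XOR of the heap sizes:
  00101  (5)
  00110  (6)
  11110  (30)
  10111  (23)
  01111  (15)
  -----
  00101  (5)
The overall nim-sum is X = 5. A pile of size p has a winning move iff p XOR X < p (reduce it to p XOR X).
  5: 5 XOR 5 = 0 < 5 — winning move (to 0).
  6: 6 XOR 5 = 3 < 6 — winning move (to 3).
  30: 30 XOR 5 = 27 < 30 — winning move (to 27).
  23: 23 XOR 5 = 18 < 23 — winning move (to 18).
  15: 15 XOR 5 = 10 < 15 — winning move (to 10).
That gives 5 winning moves.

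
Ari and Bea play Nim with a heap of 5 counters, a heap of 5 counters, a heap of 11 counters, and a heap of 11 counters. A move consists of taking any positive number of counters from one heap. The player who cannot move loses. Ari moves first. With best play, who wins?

Bea wins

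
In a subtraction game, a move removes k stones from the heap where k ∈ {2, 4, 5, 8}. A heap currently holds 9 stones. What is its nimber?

1

Build the Grundy sequence with g(k) = mex{g(k−s) : s ∈ {2, 4, 5, 8}, s ≤ k}:
g(0) = mex{} = 0
g(1) = mex{} = 0
g(2) = mex{0} = 1
g(3) = mex{0} = 1
g(4) = mex{0,1} = 2
g(5) = mex{0,1} = 2
g(6) = mex{0,1,2} = 3
g(7) = mex{1,2} = 0
g(8) = mex{0,1,2,3} = 4
g(9) = mex{0,2} = 1
So g(9) = 1.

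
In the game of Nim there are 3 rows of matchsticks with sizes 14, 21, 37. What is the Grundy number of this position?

62

Bitwise XOR of the heap sizes:
  001110  (14)
  010101  (21)
  100101  (37)
  ------
  111110  (62)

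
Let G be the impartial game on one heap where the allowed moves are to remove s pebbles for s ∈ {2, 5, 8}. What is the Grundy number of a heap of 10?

Compute g(0), g(1), … for moves {2, 5, 8}:
g(0) = mex{} = 0
g(1) = mex{} = 0
g(2) = mex{0} = 1
g(3) = mex{0} = 1
g(4) = mex{1} = 0
g(5) = mex{0,1} = 2
g(6) = mex{0} = 1
g(7) = mex{1,2} = 0
g(8) = mex{0,1} = 2
g(9) = mex{0} = 1
g(10) = mex{1,2} = 0
So g(10) = 0.

0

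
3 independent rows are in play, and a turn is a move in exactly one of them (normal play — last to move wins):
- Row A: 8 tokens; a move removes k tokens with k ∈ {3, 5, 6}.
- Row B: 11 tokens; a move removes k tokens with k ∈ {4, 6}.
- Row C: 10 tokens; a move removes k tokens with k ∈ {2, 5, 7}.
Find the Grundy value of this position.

For row A, compute g(0), g(1), … with moves {3, 5, 6}:
k:     0  1  2  3  4  5  6  7  8
g(k):  0  0  0  1  1  1  2  2  2
So g(8) = 2.
For row B, compute g(0), g(1), … with moves {4, 6}:
g(0) = mex{} = 0
g(1) = mex{} = 0
g(2) = mex{} = 0
g(3) = mex{} = 0
g(4) = mex{0} = 1
g(5) = mex{0} = 1
g(6) = mex{0} = 1
g(7) = mex{0} = 1
g(8) = mex{0,1} = 2
g(9) = mex{0,1} = 2
g(10) = mex{1} = 0
g(11) = mex{1} = 0
So g(11) = 0.
Build the Grundy sequence for row C with g(k) = mex{g(k−s) : s ∈ {2, 5, 7}, s ≤ k}:
g(0) = mex{} = 0
g(1) = mex{} = 0
g(2) = mex{0} = 1
g(3) = mex{0} = 1
g(4) = mex{1} = 0
g(5) = mex{0,1} = 2
g(6) = mex{0} = 1
g(7) = mex{0,1,2} = 3
g(8) = mex{0,1} = 2
g(9) = mex{0,1,3} = 2
g(10) = mex{1,2} = 0
So g(10) = 0.
By the Sprague-Grundy theorem, the Grundy value of a sum of independent games is the XOR of the component values.
Combined value = 2 XOR 0 XOR 0 = 2.

2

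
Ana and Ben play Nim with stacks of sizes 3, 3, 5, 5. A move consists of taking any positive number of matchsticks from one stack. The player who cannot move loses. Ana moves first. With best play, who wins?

Nim-sum: 3 XOR 3 XOR 5 XOR 5 = 0.
The nim-sum is 0, so this is a P-position: the player to move is in a losing position under optimal play; Ana is about to move from it and so loses — Ben wins.

Ben wins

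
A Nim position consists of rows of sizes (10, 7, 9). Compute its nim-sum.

Nim-sum: 10 ⊕ 7 ⊕ 9 = 4.

4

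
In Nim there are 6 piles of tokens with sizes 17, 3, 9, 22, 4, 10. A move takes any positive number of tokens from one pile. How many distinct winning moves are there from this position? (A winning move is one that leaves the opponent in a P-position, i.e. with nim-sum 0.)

3

Nim-sum: 17 ^ 3 ^ 9 ^ 22 ^ 4 ^ 10 = 3.
The overall nim-sum is X = 3. A pile of size p has a winning move iff p XOR X < p (reduce it to p XOR X).
  17: 17 XOR 3 = 18 ≥ 17 — no move.
  3: 3 XOR 3 = 0 < 3 — winning move (to 0).
  9: 9 XOR 3 = 10 ≥ 9 — no move.
  22: 22 XOR 3 = 21 < 22 — winning move (to 21).
  4: 4 XOR 3 = 7 ≥ 4 — no move.
  10: 10 XOR 3 = 9 < 10 — winning move (to 9).
That gives 3 winning moves.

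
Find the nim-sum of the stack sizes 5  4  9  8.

0

Compute the nim-sum pairwise:
5 ⊕ 4 = 1
1 ⊕ 9 = 8
8 ⊕ 8 = 0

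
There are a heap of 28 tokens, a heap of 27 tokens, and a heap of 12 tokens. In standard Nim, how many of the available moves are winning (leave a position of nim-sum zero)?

Write each in binary and XOR column by column:
  11100  (28)
  11011  (27)
  01100  (12)
  -----
  01011  (11)
The overall nim-sum is X = 11. A heap of size p has a winning move iff p XOR X < p (reduce it to p XOR X).
  28: 28 XOR 11 = 23 < 28 — winning move (to 23).
  27: 27 XOR 11 = 16 < 27 — winning move (to 16).
  12: 12 XOR 11 = 7 < 12 — winning move (to 7).
That gives 3 winning moves.

3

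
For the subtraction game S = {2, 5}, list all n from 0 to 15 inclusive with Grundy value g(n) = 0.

0, 1, 4, 7, 8, 11, 14, 15

Build the Grundy sequence with g(k) = mex{g(k−s) : s ∈ {2, 5}, s ≤ k}:
k:     0  1  2  3  4  5  6  7  8  9 10 11 12 13 14 15
g(k):  0  0  1  1  0  2  1  0  0  1  1  0  2  1  0  0
The P-positions (g = 0) in 0..15 are 0, 1, 4, 7, 8, 11, 14, 15.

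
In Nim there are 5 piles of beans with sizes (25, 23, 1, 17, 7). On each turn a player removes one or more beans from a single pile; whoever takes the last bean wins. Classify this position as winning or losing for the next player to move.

Write each in binary and XOR column by column:
  11001  (25)
  10111  (23)
  00001  (1)
  10001  (17)
  00111  (7)
  -----
  11001  (25)
The nim-sum is 25 ≠ 0, so this is an N-position: the player to move can win.

Winning position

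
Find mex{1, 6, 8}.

0

0 is not in the set, so the mex is 0.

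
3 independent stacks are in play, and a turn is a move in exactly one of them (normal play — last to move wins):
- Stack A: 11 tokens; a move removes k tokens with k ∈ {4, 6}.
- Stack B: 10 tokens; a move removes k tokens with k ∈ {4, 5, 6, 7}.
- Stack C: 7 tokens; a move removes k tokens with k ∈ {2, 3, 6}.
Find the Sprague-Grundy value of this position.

Grundy values for stack A (subtraction set {4, 6}):
k:     0  1  2  3  4  5  6  7  8  9 10 11
g(k):  0  0  0  0  1  1  1  1  2  2  0  0
So g(11) = 0.
For stack B, compute g(0), g(1), … with moves {4, 5, 6, 7}:
k:     0  1  2  3  4  5  6  7  8  9 10
g(k):  0  0  0  0  1  1  1  1  2  2  2
So g(10) = 2.
Grundy values for stack C (subtraction set {2, 3, 6}):
k:     0  1  2  3  4  5  6  7
g(k):  0  0  1  1  2  0  3  1
So g(7) = 1.
By the Sprague-Grundy theorem, the Grundy value of a sum of independent games is the XOR of the component values.
Combined value = 0 ⊕ 2 ⊕ 1 = 3.

3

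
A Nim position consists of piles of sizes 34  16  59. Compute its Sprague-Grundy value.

Compute the nim-sum pairwise:
34 XOR 16 = 50
50 XOR 59 = 9

9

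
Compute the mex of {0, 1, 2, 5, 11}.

The values 0, 1, 2 are all present; 3 is the first non-negative integer missing from the set.

3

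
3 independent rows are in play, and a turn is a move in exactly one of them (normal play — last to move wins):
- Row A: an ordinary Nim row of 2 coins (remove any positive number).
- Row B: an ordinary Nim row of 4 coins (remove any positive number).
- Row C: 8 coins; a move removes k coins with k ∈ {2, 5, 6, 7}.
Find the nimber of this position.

4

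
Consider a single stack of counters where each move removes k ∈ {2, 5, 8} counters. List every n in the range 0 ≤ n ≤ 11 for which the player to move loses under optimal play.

0, 1, 4, 7, 10, 11

Grundy values for subtraction set {2, 5, 8}:
g(0) = mex{} = 0
g(1) = mex{} = 0
g(2) = mex{0} = 1
g(3) = mex{0} = 1
g(4) = mex{1} = 0
g(5) = mex{0,1} = 2
g(6) = mex{0} = 1
g(7) = mex{1,2} = 0
g(8) = mex{0,1} = 2
g(9) = mex{0} = 1
g(10) = mex{1,2} = 0
g(11) = mex{1} = 0
The P-positions (g = 0) in 0..11 are 0, 1, 4, 7, 10, 11.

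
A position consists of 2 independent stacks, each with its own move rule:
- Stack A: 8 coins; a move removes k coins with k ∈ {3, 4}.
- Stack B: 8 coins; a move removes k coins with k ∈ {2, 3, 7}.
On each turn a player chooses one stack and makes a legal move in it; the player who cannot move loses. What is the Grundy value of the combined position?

Grundy values for stack A (subtraction set {3, 4}):
k:     0  1  2  3  4  5  6  7  8
g(k):  0  0  0  1  1  1  2  0  0
So g(8) = 0.
For stack B, compute g(0), g(1), … with moves {2, 3, 7}:
g(0) = mex{} = 0
g(1) = mex{} = 0
g(2) = mex{0} = 1
g(3) = mex{0} = 1
g(4) = mex{0,1} = 2
g(5) = mex{1} = 0
g(6) = mex{1,2} = 0
g(7) = mex{0,2} = 1
g(8) = mex{0} = 1
So g(8) = 1.
The value of a disjunctive sum is the nim-sum of the parts.
Combined value = 0 XOR 1 = 1.

1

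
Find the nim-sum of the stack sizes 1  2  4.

Compute the nim-sum pairwise:
1 ⊕ 2 = 3
3 ⊕ 4 = 7

7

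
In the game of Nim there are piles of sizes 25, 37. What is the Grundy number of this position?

60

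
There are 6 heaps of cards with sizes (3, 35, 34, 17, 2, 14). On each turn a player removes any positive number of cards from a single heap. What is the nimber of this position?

Write each in binary and XOR column by column:
  000011  (3)
  100011  (35)
  100010  (34)
  010001  (17)
  000010  (2)
  001110  (14)
  ------
  011111  (31)

31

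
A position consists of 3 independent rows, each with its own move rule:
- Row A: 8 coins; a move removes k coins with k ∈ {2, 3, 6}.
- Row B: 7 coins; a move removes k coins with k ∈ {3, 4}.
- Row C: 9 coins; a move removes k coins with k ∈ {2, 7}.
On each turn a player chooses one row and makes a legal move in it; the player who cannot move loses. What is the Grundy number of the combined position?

2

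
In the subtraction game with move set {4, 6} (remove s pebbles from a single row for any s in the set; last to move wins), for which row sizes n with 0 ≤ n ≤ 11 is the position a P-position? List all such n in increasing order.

0, 1, 2, 3, 10, 11

Compute g(0), g(1), … for moves {4, 6}:
g(0) = mex{} = 0
g(1) = mex{} = 0
g(2) = mex{} = 0
g(3) = mex{} = 0
g(4) = mex{0} = 1
g(5) = mex{0} = 1
g(6) = mex{0} = 1
g(7) = mex{0} = 1
g(8) = mex{0,1} = 2
g(9) = mex{0,1} = 2
g(10) = mex{1} = 0
g(11) = mex{1} = 0
The P-positions (g = 0) in 0..11 are 0, 1, 2, 3, 10, 11.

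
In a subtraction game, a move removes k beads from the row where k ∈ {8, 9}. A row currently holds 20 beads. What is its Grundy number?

0

Compute g(0), g(1), … for moves {8, 9}:
k:     0  1  2  3  4  5  6  7  8  9 10 11 12 13 14 15 16 17 18 19 20
g(k):  0  0  0  0  0  0  0  0  1  1  1  1  1  1  1  1  2  0  0  0  0
So g(20) = 0.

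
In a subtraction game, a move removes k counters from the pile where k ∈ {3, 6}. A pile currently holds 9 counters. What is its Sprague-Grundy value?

0

Grundy values for subtraction set {3, 6}:
k:     0  1  2  3  4  5  6  7  8  9
g(k):  0  0  0  1  1  1  2  2  2  0
So g(9) = 0.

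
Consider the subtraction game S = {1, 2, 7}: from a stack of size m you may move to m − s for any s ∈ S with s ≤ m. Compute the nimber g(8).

Compute g(0), g(1), … for moves {1, 2, 7}:
g(0) = mex{} = 0
g(1) = mex{0} = 1
g(2) = mex{0,1} = 2
g(3) = mex{1,2} = 0
g(4) = mex{0,2} = 1
g(5) = mex{0,1} = 2
g(6) = mex{1,2} = 0
g(7) = mex{0,2} = 1
g(8) = mex{0,1} = 2
So g(8) = 2.

2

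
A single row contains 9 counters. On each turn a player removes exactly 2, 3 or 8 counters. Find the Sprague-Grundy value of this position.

Build the Grundy sequence with g(k) = mex{g(k−s) : s ∈ {2, 3, 8}, s ≤ k}:
g(0) = mex{} = 0
g(1) = mex{} = 0
g(2) = mex{0} = 1
g(3) = mex{0} = 1
g(4) = mex{0,1} = 2
g(5) = mex{1} = 0
g(6) = mex{1,2} = 0
g(7) = mex{0,2} = 1
g(8) = mex{0} = 1
g(9) = mex{0,1} = 2
So g(9) = 2.

2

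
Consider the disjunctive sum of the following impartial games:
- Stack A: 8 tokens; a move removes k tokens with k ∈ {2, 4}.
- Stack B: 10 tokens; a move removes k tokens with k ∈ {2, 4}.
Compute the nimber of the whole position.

Build the Grundy sequence for stack A with g(k) = mex{g(k−s) : s ∈ {2, 4}, s ≤ k}:
g(0) = mex{} = 0
g(1) = mex{} = 0
g(2) = mex{0} = 1
g(3) = mex{0} = 1
g(4) = mex{0,1} = 2
g(5) = mex{0,1} = 2
g(6) = mex{1,2} = 0
g(7) = mex{1,2} = 0
g(8) = mex{0,2} = 1
So g(8) = 1.
For stack B, compute g(0), g(1), … with moves {2, 4}:
g(0) = mex{} = 0
g(1) = mex{} = 0
g(2) = mex{0} = 1
g(3) = mex{0} = 1
g(4) = mex{0,1} = 2
g(5) = mex{0,1} = 2
g(6) = mex{1,2} = 0
g(7) = mex{1,2} = 0
g(8) = mex{0,2} = 1
g(9) = mex{0,2} = 1
g(10) = mex{0,1} = 2
So g(10) = 2.
The value of a disjunctive sum is the nim-sum of the parts.
Combined value = 1 XOR 2 = 3.

3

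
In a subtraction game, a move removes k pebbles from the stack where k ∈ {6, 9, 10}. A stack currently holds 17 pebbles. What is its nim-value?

0

Build the Grundy sequence with g(k) = mex{g(k−s) : s ∈ {6, 9, 10}, s ≤ k}:
k:     0  1  2  3  4  5  6  7  8  9 10 11 12 13 14 15 16 17
g(k):  0  0  0  0  0  0  1  1  1  1  1  1  2  2  2  2  0  0
So g(17) = 0.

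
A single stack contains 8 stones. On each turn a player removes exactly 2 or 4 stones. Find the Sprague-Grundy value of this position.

1

Build the Grundy sequence with g(k) = mex{g(k−s) : s ∈ {2, 4}, s ≤ k}:
k:     0  1  2  3  4  5  6  7  8
g(k):  0  0  1  1  2  2  0  0  1
So g(8) = 1.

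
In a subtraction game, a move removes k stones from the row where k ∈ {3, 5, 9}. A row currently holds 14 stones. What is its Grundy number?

0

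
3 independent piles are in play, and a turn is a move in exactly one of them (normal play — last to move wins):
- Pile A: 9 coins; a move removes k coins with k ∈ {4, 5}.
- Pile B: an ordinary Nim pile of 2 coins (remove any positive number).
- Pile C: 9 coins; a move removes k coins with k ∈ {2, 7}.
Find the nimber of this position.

Grundy values for pile A (subtraction set {4, 5}):
k:     0  1  2  3  4  5  6  7  8  9
g(k):  0  0  0  0  1  1  1  1  2  0
So g(9) = 0.
Pile B is a plain Nim pile of size 2, so its Grundy value is 2.
For pile C, compute g(0), g(1), … with moves {2, 7}:
k:     0  1  2  3  4  5  6  7  8  9
g(k):  0  0  1  1  0  0  1  1  2  0
So g(9) = 0.
The value of a disjunctive sum is the nim-sum of the parts.
Combined value = 0 ⊕ 2 ⊕ 0 = 2.

2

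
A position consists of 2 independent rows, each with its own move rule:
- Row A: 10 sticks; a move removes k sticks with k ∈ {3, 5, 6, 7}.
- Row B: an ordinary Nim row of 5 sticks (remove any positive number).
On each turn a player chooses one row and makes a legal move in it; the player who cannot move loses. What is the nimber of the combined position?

5

Grundy values for row A (subtraction set {3, 5, 6, 7}):
k:     0  1  2  3  4  5  6  7  8  9 10
g(k):  0  0  0  1  1  1  2  2  2  3  0
So g(10) = 0.
Row B is a plain Nim row of size 5, so its Grundy value is 5.
The value of a disjunctive sum is the nim-sum of the parts.
Combined value = 0 XOR 5 = 5.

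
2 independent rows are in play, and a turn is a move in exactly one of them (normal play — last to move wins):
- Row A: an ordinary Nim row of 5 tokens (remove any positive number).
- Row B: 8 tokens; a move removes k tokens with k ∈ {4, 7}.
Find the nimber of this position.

7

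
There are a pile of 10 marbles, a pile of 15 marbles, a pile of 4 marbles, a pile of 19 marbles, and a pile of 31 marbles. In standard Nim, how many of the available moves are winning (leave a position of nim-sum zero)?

In binary:
  01010  (10)
  01111  (15)
  00100  (4)
  10011  (19)
  11111  (31)
  -----
  01101  (13)
The overall nim-sum is X = 13. A pile of size p has a winning move iff p XOR X < p (reduce it to p XOR X).
  10: 10 XOR 13 = 7 < 10 — winning move (to 7).
  15: 15 XOR 13 = 2 < 15 — winning move (to 2).
  4: 4 XOR 13 = 9 ≥ 4 — no move.
  19: 19 XOR 13 = 30 ≥ 19 — no move.
  31: 31 XOR 13 = 18 < 31 — winning move (to 18).
That gives 3 winning moves.

3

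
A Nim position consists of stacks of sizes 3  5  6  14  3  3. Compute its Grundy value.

14

Compute the nim-sum pairwise:
3 ⊕ 5 = 6
6 ⊕ 6 = 0
0 ⊕ 14 = 14
14 ⊕ 3 = 13
13 ⊕ 3 = 14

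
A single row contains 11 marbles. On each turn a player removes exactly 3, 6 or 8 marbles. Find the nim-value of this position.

0

Build the Grundy sequence with g(k) = mex{g(k−s) : s ∈ {3, 6, 8}, s ≤ k}:
k:     0  1  2  3  4  5  6  7  8  9 10 11
g(k):  0  0  0  1  1  1  2  2  2  3  3  0
So g(11) = 0.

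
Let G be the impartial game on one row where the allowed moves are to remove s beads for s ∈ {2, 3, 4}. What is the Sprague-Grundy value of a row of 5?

Build the Grundy sequence with g(k) = mex{g(k−s) : s ∈ {2, 3, 4}, s ≤ k}:
k:     0  1  2  3  4  5
g(k):  0  0  1  1  2  2
So g(5) = 2.

2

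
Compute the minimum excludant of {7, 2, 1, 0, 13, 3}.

4

The values 0, 1, 2, 3 are all present; 4 is the first non-negative integer missing from the set.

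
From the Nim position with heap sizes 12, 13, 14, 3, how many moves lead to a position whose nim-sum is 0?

3

Compute the nim-sum pairwise:
12 XOR 13 = 1
1 XOR 14 = 15
15 XOR 3 = 12
The overall nim-sum is X = 12. A heap of size p has a winning move iff p XOR X < p (reduce it to p XOR X).
  12: 12 XOR 12 = 0 < 12 — winning move (to 0).
  13: 13 XOR 12 = 1 < 13 — winning move (to 1).
  14: 14 XOR 12 = 2 < 14 — winning move (to 2).
  3: 3 XOR 12 = 15 ≥ 3 — no move.
That gives 3 winning moves.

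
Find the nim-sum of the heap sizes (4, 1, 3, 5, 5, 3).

Write each in binary and XOR column by column:
  100  (4)
  001  (1)
  011  (3)
  101  (5)
  101  (5)
  011  (3)
  ---
  101  (5)

5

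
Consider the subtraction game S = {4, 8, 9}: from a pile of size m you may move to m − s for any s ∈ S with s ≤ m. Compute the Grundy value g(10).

Compute g(0), g(1), … for moves {4, 8, 9}:
k:     0  1  2  3  4  5  6  7  8  9 10
g(k):  0  0  0  0  1  1  1  1  2  2  2
So g(10) = 2.

2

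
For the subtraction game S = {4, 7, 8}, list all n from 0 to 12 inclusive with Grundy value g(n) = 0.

Compute g(0), g(1), … for moves {4, 7, 8}:
g(0) = mex{} = 0
g(1) = mex{} = 0
g(2) = mex{} = 0
g(3) = mex{} = 0
g(4) = mex{0} = 1
g(5) = mex{0} = 1
g(6) = mex{0} = 1
g(7) = mex{0} = 1
g(8) = mex{0,1} = 2
g(9) = mex{0,1} = 2
g(10) = mex{0,1} = 2
g(11) = mex{0,1} = 2
g(12) = mex{1,2} = 0
The P-positions (g = 0) in 0..12 are 0, 1, 2, 3, 12.

0, 1, 2, 3, 12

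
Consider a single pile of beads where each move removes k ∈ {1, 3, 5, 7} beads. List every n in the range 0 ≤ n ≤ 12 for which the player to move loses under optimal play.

0, 2, 4, 6, 8, 10, 12

Grundy values for subtraction set {1, 3, 5, 7}:
k:     0  1  2  3  4  5  6  7  8  9 10 11 12
g(k):  0  1  0  1  0  1  0  1  0  1  0  1  0
The P-positions (g = 0) in 0..12 are 0, 2, 4, 6, 8, 10, 12.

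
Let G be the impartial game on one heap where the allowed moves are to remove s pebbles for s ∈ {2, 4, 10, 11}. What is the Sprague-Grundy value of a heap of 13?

0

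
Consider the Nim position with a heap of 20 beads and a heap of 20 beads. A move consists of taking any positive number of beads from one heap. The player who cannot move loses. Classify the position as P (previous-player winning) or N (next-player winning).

Compute the nim-sum pairwise:
20 XOR 20 = 0
The nim-sum is 0, so this is a P-position: the player to move is in a losing position under optimal play.

P-position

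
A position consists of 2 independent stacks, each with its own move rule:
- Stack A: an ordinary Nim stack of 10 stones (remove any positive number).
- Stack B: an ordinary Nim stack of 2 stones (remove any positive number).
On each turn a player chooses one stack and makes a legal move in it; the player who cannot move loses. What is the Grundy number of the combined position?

8

Stack A is a plain Nim stack of size 10, so its Grundy value is 10.
Stack B is a plain Nim stack of size 2, so its Grundy value is 2.
The value of a disjunctive sum is the nim-sum of the parts.
Combined value = 10 XOR 2 = 8.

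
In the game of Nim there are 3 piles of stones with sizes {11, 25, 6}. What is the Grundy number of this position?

Compute the nim-sum pairwise:
11 ⊕ 25 = 18
18 ⊕ 6 = 20

20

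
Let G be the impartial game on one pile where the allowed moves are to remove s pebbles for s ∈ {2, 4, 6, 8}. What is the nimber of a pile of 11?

0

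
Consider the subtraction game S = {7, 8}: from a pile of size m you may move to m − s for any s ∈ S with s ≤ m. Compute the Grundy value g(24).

1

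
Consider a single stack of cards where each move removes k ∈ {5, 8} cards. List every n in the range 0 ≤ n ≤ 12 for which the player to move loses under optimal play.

0, 1, 2, 3, 4

Grundy values for subtraction set {5, 8}:
g(0) = mex{} = 0
g(1) = mex{} = 0
g(2) = mex{} = 0
g(3) = mex{} = 0
g(4) = mex{} = 0
g(5) = mex{0} = 1
g(6) = mex{0} = 1
g(7) = mex{0} = 1
g(8) = mex{0} = 1
g(9) = mex{0} = 1
g(10) = mex{0,1} = 2
g(11) = mex{0,1} = 2
g(12) = mex{0,1} = 2
The P-positions (g = 0) in 0..12 are 0, 1, 2, 3, 4.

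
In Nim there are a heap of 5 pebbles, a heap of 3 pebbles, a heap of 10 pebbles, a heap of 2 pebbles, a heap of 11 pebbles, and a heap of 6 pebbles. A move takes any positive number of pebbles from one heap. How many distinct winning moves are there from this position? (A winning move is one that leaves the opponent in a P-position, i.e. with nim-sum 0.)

Compute the nim-sum pairwise:
5 ⊕ 3 = 6
6 ⊕ 10 = 12
12 ⊕ 2 = 14
14 ⊕ 11 = 5
5 ⊕ 6 = 3
The overall nim-sum is X = 3. A heap of size p has a winning move iff p XOR X < p (reduce it to p XOR X).
  5: 5 XOR 3 = 6 ≥ 5 — no move.
  3: 3 XOR 3 = 0 < 3 — winning move (to 0).
  10: 10 XOR 3 = 9 < 10 — winning move (to 9).
  2: 2 XOR 3 = 1 < 2 — winning move (to 1).
  11: 11 XOR 3 = 8 < 11 — winning move (to 8).
  6: 6 XOR 3 = 5 < 6 — winning move (to 5).
That gives 5 winning moves.

5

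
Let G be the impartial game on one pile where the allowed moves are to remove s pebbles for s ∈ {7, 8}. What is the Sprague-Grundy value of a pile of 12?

1

Build the Grundy sequence with g(k) = mex{g(k−s) : s ∈ {7, 8}, s ≤ k}:
g(0) = mex{} = 0
g(1) = mex{} = 0
g(2) = mex{} = 0
g(3) = mex{} = 0
g(4) = mex{} = 0
g(5) = mex{} = 0
g(6) = mex{} = 0
g(7) = mex{0} = 1
g(8) = mex{0} = 1
g(9) = mex{0} = 1
g(10) = mex{0} = 1
g(11) = mex{0} = 1
g(12) = mex{0} = 1
So g(12) = 1.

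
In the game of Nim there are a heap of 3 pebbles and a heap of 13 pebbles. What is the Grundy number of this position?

14

Compute the nim-sum pairwise:
3 XOR 13 = 14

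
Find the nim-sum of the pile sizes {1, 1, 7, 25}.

Compute the nim-sum pairwise:
1 ⊕ 1 = 0
0 ⊕ 7 = 7
7 ⊕ 25 = 30

30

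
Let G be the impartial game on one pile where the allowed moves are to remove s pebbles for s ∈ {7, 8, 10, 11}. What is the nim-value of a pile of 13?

1

Compute g(0), g(1), … for moves {7, 8, 10, 11}:
k:     0  1  2  3  4  5  6  7  8  9 10 11 12 13
g(k):  0  0  0  0  0  0  0  1  1  1  1  1  1  1
So g(13) = 1.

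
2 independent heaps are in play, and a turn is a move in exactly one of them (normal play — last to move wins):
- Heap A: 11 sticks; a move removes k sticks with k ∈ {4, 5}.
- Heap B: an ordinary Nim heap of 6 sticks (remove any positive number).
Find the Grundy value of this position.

6

Build the Grundy sequence for heap A with g(k) = mex{g(k−s) : s ∈ {4, 5}, s ≤ k}:
g(0) = mex{} = 0
g(1) = mex{} = 0
g(2) = mex{} = 0
g(3) = mex{} = 0
g(4) = mex{0} = 1
g(5) = mex{0} = 1
g(6) = mex{0} = 1
g(7) = mex{0} = 1
g(8) = mex{0,1} = 2
g(9) = mex{1} = 0
g(10) = mex{1} = 0
g(11) = mex{1} = 0
So g(11) = 0.
Heap B is a plain Nim heap of size 6, so its Grundy value is 6.
By the Sprague-Grundy theorem, the Grundy value of a sum of independent games is the XOR of the component values.
Combined value = 0 ⊕ 6 = 6.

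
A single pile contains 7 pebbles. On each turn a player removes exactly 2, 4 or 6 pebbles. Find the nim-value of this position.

3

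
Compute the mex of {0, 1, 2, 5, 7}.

3

The values 0, 1, 2 are all present; 3 is the first non-negative integer missing from the set.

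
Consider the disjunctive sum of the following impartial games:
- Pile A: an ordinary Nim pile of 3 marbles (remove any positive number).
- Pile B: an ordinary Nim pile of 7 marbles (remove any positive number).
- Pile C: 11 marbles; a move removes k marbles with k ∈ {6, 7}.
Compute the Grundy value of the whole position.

Pile A is a plain Nim pile of size 3, so its Grundy value is 3.
Pile B is a plain Nim pile of size 7, so its Grundy value is 7.
Build the Grundy sequence for pile C with g(k) = mex{g(k−s) : s ∈ {6, 7}, s ≤ k}:
k:     0  1  2  3  4  5  6  7  8  9 10 11
g(k):  0  0  0  0  0  0  1  1  1  1  1  1
So g(11) = 1.
By the Sprague-Grundy theorem, the Grundy value of a sum of independent games is the XOR of the component values.
Combined value = 3 XOR 7 XOR 1 = 5.

5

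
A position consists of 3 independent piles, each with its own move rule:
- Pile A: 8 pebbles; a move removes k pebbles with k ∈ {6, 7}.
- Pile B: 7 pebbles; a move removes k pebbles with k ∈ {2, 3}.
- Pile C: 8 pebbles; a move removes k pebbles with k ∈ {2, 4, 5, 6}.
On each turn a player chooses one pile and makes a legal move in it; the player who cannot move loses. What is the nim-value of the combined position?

Build the Grundy sequence for pile A with g(k) = mex{g(k−s) : s ∈ {6, 7}, s ≤ k}:
g(0) = mex{} = 0
g(1) = mex{} = 0
g(2) = mex{} = 0
g(3) = mex{} = 0
g(4) = mex{} = 0
g(5) = mex{} = 0
g(6) = mex{0} = 1
g(7) = mex{0} = 1
g(8) = mex{0} = 1
So g(8) = 1.
Build the Grundy sequence for pile B with g(k) = mex{g(k−s) : s ∈ {2, 3}, s ≤ k}:
k:     0  1  2  3  4  5  6  7
g(k):  0  0  1  1  2  0  0  1
So g(7) = 1.
Build the Grundy sequence for pile C with g(k) = mex{g(k−s) : s ∈ {2, 4, 5, 6}, s ≤ k}:
k:     0  1  2  3  4  5  6  7  8
g(k):  0  0  1  1  2  2  3  3  0
So g(8) = 0.
The value of a disjunctive sum is the nim-sum of the parts.
Combined value = 1 ⊕ 1 ⊕ 0 = 0.

0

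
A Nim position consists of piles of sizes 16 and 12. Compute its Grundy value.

28

Bitwise XOR of the heap sizes:
  10000  (16)
  01100  (12)
  -----
  11100  (28)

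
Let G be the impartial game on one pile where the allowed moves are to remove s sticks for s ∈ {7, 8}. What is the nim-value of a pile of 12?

1

Build the Grundy sequence with g(k) = mex{g(k−s) : s ∈ {7, 8}, s ≤ k}:
k:     0  1  2  3  4  5  6  7  8  9 10 11 12
g(k):  0  0  0  0  0  0  0  1  1  1  1  1  1
So g(12) = 1.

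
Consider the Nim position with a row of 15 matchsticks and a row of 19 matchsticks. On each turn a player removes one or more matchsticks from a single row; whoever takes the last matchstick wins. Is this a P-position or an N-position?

N-position

Nim-sum: 15 ^ 19 = 28.
The nim-sum is 28 ≠ 0, so this is an N-position: the player to move can win.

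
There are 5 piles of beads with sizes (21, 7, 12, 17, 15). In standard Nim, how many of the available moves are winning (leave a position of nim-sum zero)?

0

Write each in binary and XOR column by column:
  10101  (21)
  00111  (7)
  01100  (12)
  10001  (17)
  01111  (15)
  -----
  00000  (0)
The nim-sum is already 0, so every move leaves a nonzero nim-sum — there are no winning moves.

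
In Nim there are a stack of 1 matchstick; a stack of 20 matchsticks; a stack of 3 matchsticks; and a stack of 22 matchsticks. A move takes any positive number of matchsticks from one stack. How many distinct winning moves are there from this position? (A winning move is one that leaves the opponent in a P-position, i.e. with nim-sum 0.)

0

Nim-sum: 1 ^ 20 ^ 3 ^ 22 = 0.
The nim-sum is already 0, so every move leaves a nonzero nim-sum — there are no winning moves.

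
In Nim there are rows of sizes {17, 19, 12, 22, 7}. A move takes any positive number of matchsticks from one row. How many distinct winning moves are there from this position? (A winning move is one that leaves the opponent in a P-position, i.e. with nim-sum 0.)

Nim-sum: 17 ⊕ 19 ⊕ 12 ⊕ 22 ⊕ 7 = 31.
The overall nim-sum is X = 31. A row of size p has a winning move iff p XOR X < p (reduce it to p XOR X).
  17: 17 XOR 31 = 14 < 17 — winning move (to 14).
  19: 19 XOR 31 = 12 < 19 — winning move (to 12).
  12: 12 XOR 31 = 19 ≥ 12 — no move.
  22: 22 XOR 31 = 9 < 22 — winning move (to 9).
  7: 7 XOR 31 = 24 ≥ 7 — no move.
That gives 3 winning moves.

3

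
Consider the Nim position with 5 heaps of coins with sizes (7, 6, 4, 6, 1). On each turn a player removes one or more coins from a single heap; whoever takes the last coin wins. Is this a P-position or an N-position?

N-position

Nim-sum: 7 ⊕ 6 ⊕ 4 ⊕ 6 ⊕ 1 = 2.
The nim-sum is 2 ≠ 0, so this is an N-position: the player to move can win.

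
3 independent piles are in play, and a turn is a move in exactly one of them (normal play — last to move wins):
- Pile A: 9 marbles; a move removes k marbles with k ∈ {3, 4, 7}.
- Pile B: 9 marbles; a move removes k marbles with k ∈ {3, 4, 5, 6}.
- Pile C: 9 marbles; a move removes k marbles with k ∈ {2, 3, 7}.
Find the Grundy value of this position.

Build the Grundy sequence for pile A with g(k) = mex{g(k−s) : s ∈ {3, 4, 7}, s ≤ k}:
g(0) = mex{} = 0
g(1) = mex{} = 0
g(2) = mex{} = 0
g(3) = mex{0} = 1
g(4) = mex{0} = 1
g(5) = mex{0} = 1
g(6) = mex{0,1} = 2
g(7) = mex{0,1} = 2
g(8) = mex{0,1} = 2
g(9) = mex{0,1,2} = 3
So g(9) = 3.
Grundy values for pile B (subtraction set {3, 4, 5, 6}):
g(0) = mex{} = 0
g(1) = mex{} = 0
g(2) = mex{} = 0
g(3) = mex{0} = 1
g(4) = mex{0} = 1
g(5) = mex{0} = 1
g(6) = mex{0,1} = 2
g(7) = mex{0,1} = 2
g(8) = mex{0,1} = 2
g(9) = mex{1,2} = 0
So g(9) = 0.
Build the Grundy sequence for pile C with g(k) = mex{g(k−s) : s ∈ {2, 3, 7}, s ≤ k}:
g(0) = mex{} = 0
g(1) = mex{} = 0
g(2) = mex{0} = 1
g(3) = mex{0} = 1
g(4) = mex{0,1} = 2
g(5) = mex{1} = 0
g(6) = mex{1,2} = 0
g(7) = mex{0,2} = 1
g(8) = mex{0} = 1
g(9) = mex{0,1} = 2
So g(9) = 2.
The value of a disjunctive sum is the nim-sum of the parts.
Combined value = 3 XOR 0 XOR 2 = 1.

1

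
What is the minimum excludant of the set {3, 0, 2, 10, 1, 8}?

4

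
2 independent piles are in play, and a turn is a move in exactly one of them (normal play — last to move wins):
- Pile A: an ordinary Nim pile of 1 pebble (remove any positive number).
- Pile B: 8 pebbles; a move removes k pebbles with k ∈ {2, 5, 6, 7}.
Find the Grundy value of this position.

3

Pile A is a plain Nim pile of size 1, so its Grundy value is 1.
Build the Grundy sequence for pile B with g(k) = mex{g(k−s) : s ∈ {2, 5, 6, 7}, s ≤ k}:
g(0) = mex{} = 0
g(1) = mex{} = 0
g(2) = mex{0} = 1
g(3) = mex{0} = 1
g(4) = mex{1} = 0
g(5) = mex{0,1} = 2
g(6) = mex{0} = 1
g(7) = mex{0,1,2} = 3
g(8) = mex{0,1} = 2
So g(8) = 2.
The value of a disjunctive sum is the nim-sum of the parts.
Combined value = 1 ⊕ 2 = 3.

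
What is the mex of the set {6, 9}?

0

0 is not in the set, so the mex is 0.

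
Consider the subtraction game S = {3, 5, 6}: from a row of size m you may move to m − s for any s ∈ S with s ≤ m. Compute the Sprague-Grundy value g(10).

Compute g(0), g(1), … for moves {3, 5, 6}:
g(0) = mex{} = 0
g(1) = mex{} = 0
g(2) = mex{} = 0
g(3) = mex{0} = 1
g(4) = mex{0} = 1
g(5) = mex{0} = 1
g(6) = mex{0,1} = 2
g(7) = mex{0,1} = 2
g(8) = mex{0,1} = 2
g(9) = mex{1,2} = 0
g(10) = mex{1,2} = 0
So g(10) = 0.

0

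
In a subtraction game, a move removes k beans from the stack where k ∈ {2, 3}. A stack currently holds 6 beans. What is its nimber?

0

Compute g(0), g(1), … for moves {2, 3}:
g(0) = mex{} = 0
g(1) = mex{} = 0
g(2) = mex{0} = 1
g(3) = mex{0} = 1
g(4) = mex{0,1} = 2
g(5) = mex{1} = 0
g(6) = mex{1,2} = 0
So g(6) = 0.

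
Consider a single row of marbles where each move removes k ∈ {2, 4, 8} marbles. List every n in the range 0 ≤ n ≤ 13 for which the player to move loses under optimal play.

0, 1, 6, 7, 12, 13

Compute g(0), g(1), … for moves {2, 4, 8}:
k:     0  1  2  3  4  5  6  7  8  9 10 11 12 13
g(k):  0  0  1  1  2  2  0  0  1  1  2  2  0  0
The P-positions (g = 0) in 0..13 are 0, 1, 6, 7, 12, 13.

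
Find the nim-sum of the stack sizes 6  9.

15

Compute the nim-sum pairwise:
6 XOR 9 = 15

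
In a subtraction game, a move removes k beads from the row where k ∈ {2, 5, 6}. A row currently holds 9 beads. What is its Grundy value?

Compute g(0), g(1), … for moves {2, 5, 6}:
k:     0  1  2  3  4  5  6  7  8  9
g(k):  0  0  1  1  0  2  1  3  0  2
So g(9) = 2.

2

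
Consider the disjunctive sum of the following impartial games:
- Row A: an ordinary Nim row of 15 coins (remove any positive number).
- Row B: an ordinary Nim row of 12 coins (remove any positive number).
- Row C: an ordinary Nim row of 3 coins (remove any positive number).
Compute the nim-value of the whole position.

Row A is a plain Nim row of size 15, so its Grundy value is 15.
Row B is a plain Nim row of size 12, so its Grundy value is 12.
Row C is a plain Nim row of size 3, so its Grundy value is 3.
The value of a disjunctive sum is the nim-sum of the parts.
Combined value = 15 XOR 12 XOR 3 = 0.

0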